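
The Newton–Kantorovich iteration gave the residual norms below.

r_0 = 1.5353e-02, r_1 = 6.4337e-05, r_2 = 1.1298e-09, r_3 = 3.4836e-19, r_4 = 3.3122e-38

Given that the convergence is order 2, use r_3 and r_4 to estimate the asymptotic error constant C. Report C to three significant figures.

0.273

C ≈ r_4 / r_3^2
  = 3.3122e-38 / (3.4836e-19)^2
  = 3.3122e-38 / 1.21355e-37 ≈ 0.27294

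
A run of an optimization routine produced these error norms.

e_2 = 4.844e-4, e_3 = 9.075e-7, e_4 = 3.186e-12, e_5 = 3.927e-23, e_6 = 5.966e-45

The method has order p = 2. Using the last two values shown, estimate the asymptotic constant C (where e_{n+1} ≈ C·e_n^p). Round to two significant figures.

C ≈ e_6 / e_5^2
  = 5.966e-45 / (3.927e-23)^2
  = 5.966e-45 / 1.54213e-45 ≈ 3.8687

3.9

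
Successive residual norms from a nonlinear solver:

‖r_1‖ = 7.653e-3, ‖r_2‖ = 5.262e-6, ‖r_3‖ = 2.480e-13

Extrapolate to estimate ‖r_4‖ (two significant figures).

First estimate the order: p ≈ ln(‖r_3‖/‖r_2‖) / ln(‖r_2‖/‖r_1‖) = ln(2.480e-13/5.262e-6)/ln(5.262e-6/7.653e-3) = ln(4.71304e-08)/ln(0.000687574) ≈ 2.3166.
Then ‖r_4‖ ≈ ‖r_3‖·(‖r_3‖/‖r_2‖)^p = 2.480e-13·(4.71304e-08)^2.3166 = 2.480e-13·1.06407e-17 ≈ 2.639e-30.

2.6e-30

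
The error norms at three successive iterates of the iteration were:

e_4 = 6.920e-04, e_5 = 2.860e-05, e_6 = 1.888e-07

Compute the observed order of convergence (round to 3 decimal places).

1.576

p ≈ ln(e_6/e_5) / ln(e_5/e_4)
  = ln(1.888e-07/2.860e-05) / ln(2.860e-05/6.920e-04)
  = ln(0.0066014) / ln(0.0413295)
  = -5.020474 / -3.186179 ≈ 1.575704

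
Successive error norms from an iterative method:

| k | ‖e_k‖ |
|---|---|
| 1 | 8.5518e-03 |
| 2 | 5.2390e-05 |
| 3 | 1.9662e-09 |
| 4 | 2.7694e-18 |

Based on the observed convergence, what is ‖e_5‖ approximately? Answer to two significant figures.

First estimate the order: p ≈ ln(‖e_4‖/‖e_3‖) / ln(‖e_3‖/‖e_2‖) = ln(2.7694e-18/1.9662e-09)/ln(1.9662e-09/5.2390e-05) = ln(1.4085e-09)/ln(3.75301e-05) ≈ 2.0000.
Then ‖e_5‖ ≈ ‖e_4‖·(‖e_4‖/‖e_3‖)^p = 2.7694e-18·(1.4085e-09)^2.0000 = 2.7694e-18·1.98387e-18 ≈ 5.494e-36.

5.5e-36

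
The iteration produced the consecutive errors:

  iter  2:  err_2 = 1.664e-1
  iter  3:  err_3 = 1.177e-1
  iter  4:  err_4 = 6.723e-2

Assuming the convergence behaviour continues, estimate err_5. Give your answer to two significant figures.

2.7e-2

First estimate the order: p ≈ ln(err_4/err_3) / ln(err_3/err_2) = ln(6.723e-2/1.177e-1)/ln(1.177e-1/1.664e-1) = ln(0.571198)/ln(0.707332) ≈ 1.6174.
Then err_5 ≈ err_4·(err_4/err_3)^p = 6.723e-2·(0.571198)^1.6174 = 6.723e-2·0.404228 ≈ 0.02718.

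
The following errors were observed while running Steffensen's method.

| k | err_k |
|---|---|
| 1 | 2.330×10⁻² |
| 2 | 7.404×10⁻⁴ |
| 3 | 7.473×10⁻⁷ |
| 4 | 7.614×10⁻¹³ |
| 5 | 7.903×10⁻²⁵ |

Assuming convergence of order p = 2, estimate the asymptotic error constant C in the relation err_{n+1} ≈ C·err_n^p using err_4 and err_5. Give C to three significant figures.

C ≈ err_5 / err_4^2
  = 7.903×10⁻²⁵ / (7.614×10⁻¹³)^2
  = 7.903×10⁻²⁵ / 5.7973e-25 ≈ 1.3632

1.36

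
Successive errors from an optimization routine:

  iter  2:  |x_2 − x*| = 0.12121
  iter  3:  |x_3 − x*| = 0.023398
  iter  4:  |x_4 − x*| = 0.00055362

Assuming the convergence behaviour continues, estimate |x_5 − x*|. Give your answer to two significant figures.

1.1e-7

First estimate the order: p ≈ ln(|x_4 − x*|/|x_3 − x*|) / ln(|x_3 − x*|/|x_2 − x*|) = ln(0.00055362/0.023398)/ln(0.023398/0.12121) = ln(0.023661)/ln(0.193037) ≈ 2.2761.
Then |x_5 − x*| ≈ |x_4 − x*|·(|x_4 − x*|/|x_3 − x*|)^p = 0.00055362·(0.023661)^2.2761 = 0.00055362·0.00019913 ≈ 1.102e-07.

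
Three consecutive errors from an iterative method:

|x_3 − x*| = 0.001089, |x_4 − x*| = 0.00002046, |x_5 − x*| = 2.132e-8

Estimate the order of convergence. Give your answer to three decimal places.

p ≈ ln(|x_5 − x*|/|x_4 − x*|) / ln(|x_4 − x*|/|x_3 − x*|)
  = ln(2.132e-8/0.00002046) / ln(0.00002046/0.001089)
  = ln(0.00104203) / ln(0.0187879)
  = -6.866585 / -3.974542 ≈ 1.727642

1.728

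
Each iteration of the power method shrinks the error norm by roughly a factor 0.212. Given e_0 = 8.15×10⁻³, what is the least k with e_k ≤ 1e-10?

12

After k steps, e_k ≈ 8.15×10⁻³·0.212^k.
Need 0.212^k ≤ 1e-10/8.15×10⁻³ = 1.22699e-08.
k ≥ ln(1.22699e-08)/ln(0.212) = -18.2161/-1.55117 = 11.743.
Smallest integer k = 12.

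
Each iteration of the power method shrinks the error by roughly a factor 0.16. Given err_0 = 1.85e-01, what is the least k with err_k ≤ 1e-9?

11

After k steps, err_k ≈ 1.85e-01·0.16^k.
Need 0.16^k ≤ 1e-9/1.85e-01 = 5.40541e-09.
k ≥ ln(5.40541e-09)/ln(0.16) = -19.0359/-1.83258 = 10.387.
Smallest integer k = 11.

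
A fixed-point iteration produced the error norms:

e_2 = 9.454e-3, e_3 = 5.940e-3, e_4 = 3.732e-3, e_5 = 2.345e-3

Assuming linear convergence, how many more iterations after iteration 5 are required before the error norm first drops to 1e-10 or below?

37

Rate ρ ≈ e_5/e_4 = 2.345e-3/3.732e-3 = 0.6283.
After j more steps, e_{5+j} ≈ 2.345e-3·ρ^j; need ρ^j ≤ 1e-10/2.345e-3 = 4.26439e-08.
j ≥ ln(4.26439e-08)/ln(0.6283) = -16.9704/-0.46474 = 36.516.
So 37 more iterations are needed.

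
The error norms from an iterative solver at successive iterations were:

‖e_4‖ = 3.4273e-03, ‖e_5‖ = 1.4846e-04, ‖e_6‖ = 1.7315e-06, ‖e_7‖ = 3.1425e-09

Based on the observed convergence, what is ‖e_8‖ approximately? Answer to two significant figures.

First estimate the order: p ≈ ln(‖e_7‖/‖e_6‖) / ln(‖e_6‖/‖e_5‖) = ln(3.1425e-09/1.7315e-06)/ln(1.7315e-06/1.4846e-04) = ln(0.0018149)/ln(0.0116631) ≈ 1.4179.
Then ‖e_8‖ ≈ ‖e_7‖·(‖e_7‖/‖e_6‖)^p = 3.1425e-09·(0.0018149)^1.4179 = 3.1425e-09·0.000129816 ≈ 4.079e-13.

4.1e-13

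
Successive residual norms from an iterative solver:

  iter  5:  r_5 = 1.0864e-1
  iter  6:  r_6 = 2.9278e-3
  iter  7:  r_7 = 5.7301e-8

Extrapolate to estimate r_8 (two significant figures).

4.3e-22

First estimate the order: p ≈ ln(r_7/r_6) / ln(r_6/r_5) = ln(5.7301e-8/2.9278e-3)/ln(2.9278e-3/1.0864e-1) = ln(1.95714e-05)/ln(0.0269496) ≈ 3.0000.
Then r_8 ≈ r_7·(r_7/r_6)^p = 5.7301e-8·(1.95714e-05)^3.0000 = 5.7301e-8·7.49662e-15 ≈ 4.296e-22.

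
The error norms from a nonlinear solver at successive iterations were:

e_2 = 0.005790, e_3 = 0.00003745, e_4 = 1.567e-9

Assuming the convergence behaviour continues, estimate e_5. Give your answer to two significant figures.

2.7e-18

First estimate the order: p ≈ ln(e_4/e_3) / ln(e_3/e_2) = ln(1.567e-9/0.00003745)/ln(0.00003745/0.005790) = ln(4.18425e-05)/ln(0.00646805) ≈ 2.0000.
Then e_5 ≈ e_4·(e_4/e_3)^p = 1.567e-9·(4.18425e-05)^2.0000 = 1.567e-9·1.75079e-09 ≈ 2.743e-18.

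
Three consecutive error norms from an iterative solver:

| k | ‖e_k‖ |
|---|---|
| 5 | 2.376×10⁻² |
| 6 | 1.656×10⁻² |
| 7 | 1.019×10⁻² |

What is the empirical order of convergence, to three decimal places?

p ≈ ln(‖e_7‖/‖e_6‖) / ln(‖e_6‖/‖e_5‖)
  = ln(1.019×10⁻²/1.656×10⁻²) / ln(1.656×10⁻²/2.376×10⁻²)
  = ln(0.615338) / ln(0.69697)
  = -0.485584 / -0.361013 ≈ 1.345060

1.345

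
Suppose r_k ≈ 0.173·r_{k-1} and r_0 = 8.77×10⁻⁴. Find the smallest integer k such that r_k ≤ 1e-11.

After k steps, r_k ≈ 8.77×10⁻⁴·0.173^k.
Need 0.173^k ≤ 1e-11/8.77×10⁻⁴ = 1.14025e-08.
k ≥ ln(1.14025e-08)/ln(0.173) = -18.2894/-1.75446 = 10.425.
Smallest integer k = 11.

11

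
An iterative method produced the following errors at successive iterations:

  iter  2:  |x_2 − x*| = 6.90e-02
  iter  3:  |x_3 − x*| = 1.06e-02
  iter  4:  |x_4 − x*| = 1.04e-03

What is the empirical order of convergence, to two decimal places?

p ≈ ln(|x_4 − x*|/|x_3 − x*|) / ln(|x_3 − x*|/|x_2 − x*|)
  = ln(1.04e-03/1.06e-02) / ln(1.06e-02/6.90e-02)
  = ln(0.0981132) / ln(0.153623)
  = -2.32163 / -1.87325 ≈ 1.23936

1.24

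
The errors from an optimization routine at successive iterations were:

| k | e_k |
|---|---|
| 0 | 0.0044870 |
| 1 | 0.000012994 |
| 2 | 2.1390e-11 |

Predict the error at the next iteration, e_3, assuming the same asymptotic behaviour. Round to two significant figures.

First estimate the order: p ≈ ln(e_2/e_1) / ln(e_1/e_0) = ln(2.1390e-11/0.000012994)/ln(0.000012994/0.0044870) = ln(1.64614e-06)/ln(0.00289592) ≈ 2.2786.
Then e_3 ≈ e_2·(e_2/e_1)^p = 2.1390e-11·(1.64614e-06)^2.2786 = 2.1390e-11·6.63195e-14 ≈ 1.419e-24.

1.4e-24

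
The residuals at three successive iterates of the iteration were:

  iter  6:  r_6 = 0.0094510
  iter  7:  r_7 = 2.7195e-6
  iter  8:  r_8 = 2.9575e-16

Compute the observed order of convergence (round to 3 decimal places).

p ≈ ln(r_8/r_7) / ln(r_7/r_6)
  = ln(2.9575e-16/2.7195e-6) / ln(2.7195e-6/0.0094510)
  = ln(1.08752e-10) / ln(0.000287747)
  = -22.941951 / -8.153429 ≈ 2.813779

2.814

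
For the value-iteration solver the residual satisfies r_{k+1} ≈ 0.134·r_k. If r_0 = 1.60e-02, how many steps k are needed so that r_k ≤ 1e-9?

After k steps, r_k ≈ 1.60e-02·0.134^k.
Need 0.134^k ≤ 1e-9/1.60e-02 = 6.25e-08.
k ≥ ln(6.25e-08)/ln(0.134) = -16.5881/-2.00992 = 8.253.
Smallest integer k = 9.

9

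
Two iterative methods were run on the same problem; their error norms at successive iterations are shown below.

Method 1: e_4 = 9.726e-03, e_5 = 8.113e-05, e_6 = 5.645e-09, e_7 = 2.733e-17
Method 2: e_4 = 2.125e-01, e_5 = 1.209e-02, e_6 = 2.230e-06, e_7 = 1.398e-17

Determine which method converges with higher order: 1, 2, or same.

2

Method 1: p ≈ ln(2.733e-17/5.645e-09)/ln(5.645e-09/8.113e-05) ≈ 2.00.
Method 2: p ≈ ln(1.398e-17/2.230e-06)/ln(2.230e-06/1.209e-02) ≈ 3.00.
Method 2 has the higher order (≈3.0 vs ≈2.0).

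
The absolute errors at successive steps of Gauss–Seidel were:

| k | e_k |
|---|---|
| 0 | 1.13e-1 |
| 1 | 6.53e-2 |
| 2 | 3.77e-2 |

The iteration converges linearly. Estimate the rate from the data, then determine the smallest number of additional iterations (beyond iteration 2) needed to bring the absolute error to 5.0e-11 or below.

38

Rate ρ ≈ e_2/e_1 = 3.77e-2/6.53e-2 = 0.5773.
After j more steps, e_{2+j} ≈ 3.77e-2·ρ^j; need ρ^j ≤ 5.0e-11/3.77e-2 = 1.32626e-09.
j ≥ ln(1.32626e-09)/ln(0.5773) = -20.4409/-0.54939 = 37.207.
So 38 more iterations are needed.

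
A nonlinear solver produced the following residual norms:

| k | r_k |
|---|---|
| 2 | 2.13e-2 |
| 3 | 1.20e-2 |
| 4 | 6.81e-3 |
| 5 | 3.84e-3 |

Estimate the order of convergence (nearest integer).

Consecutive ratios: r_5/r_4 = 3.84e-3/6.81e-3 = 0.563877, r_4/r_3 = 6.81e-3/1.20e-2 = 0.5675.
p ≈ ln(0.563877)/ln(0.5675) = -0.5729/-0.5665 ≈ 1.01.
So the convergence is linear (order 1).

1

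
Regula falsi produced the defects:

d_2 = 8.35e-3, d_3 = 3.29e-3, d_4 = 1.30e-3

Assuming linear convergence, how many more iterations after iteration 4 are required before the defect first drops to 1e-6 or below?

Rate ρ ≈ d_4/d_3 = 1.30e-3/3.29e-3 = 0.3951.
After j more steps, d_{4+j} ≈ 1.30e-3·ρ^j; need ρ^j ≤ 1e-6/1.30e-3 = 0.000769231.
j ≥ ln(0.000769231)/ln(0.3951) = -7.1701/-0.92862 = 7.721.
So 8 more iterations are needed.

8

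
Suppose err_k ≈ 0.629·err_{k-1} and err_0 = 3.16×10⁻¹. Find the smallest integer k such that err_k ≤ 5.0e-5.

After k steps, err_k ≈ 3.16×10⁻¹·0.629^k.
Need 0.629^k ≤ 5.0e-5/3.16×10⁻¹ = 0.000158228.
k ≥ ln(0.000158228)/ln(0.629) = -8.7515/-0.46362 = 18.876.
Smallest integer k = 19.

19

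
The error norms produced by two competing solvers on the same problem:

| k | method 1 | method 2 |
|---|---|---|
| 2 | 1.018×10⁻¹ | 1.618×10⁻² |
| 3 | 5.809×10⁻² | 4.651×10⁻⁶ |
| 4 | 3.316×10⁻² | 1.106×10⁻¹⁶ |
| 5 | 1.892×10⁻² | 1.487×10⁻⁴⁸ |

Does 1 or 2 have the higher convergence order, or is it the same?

Method 1: p ≈ ln(1.892×10⁻²/3.316×10⁻²)/ln(3.316×10⁻²/5.809×10⁻²) ≈ 1.00.
Method 2: p ≈ ln(1.487×10⁻⁴⁸/1.106×10⁻¹⁶)/ln(1.106×10⁻¹⁶/4.651×10⁻⁶) ≈ 3.00.
Method 2 has the higher order (≈3.0 vs ≈1.0).

2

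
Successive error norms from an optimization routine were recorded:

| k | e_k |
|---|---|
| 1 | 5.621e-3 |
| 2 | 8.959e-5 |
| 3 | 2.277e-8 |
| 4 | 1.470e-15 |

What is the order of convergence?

2

Consecutive ratios: e_4/e_3 = 1.470e-15/2.277e-8 = 6.45586e-08, e_3/e_2 = 2.277e-8/8.959e-5 = 0.000254158.
p ≈ ln(6.45586e-08)/ln(0.000254158) = -16.5557/-8.2776 ≈ 2.00.
So the convergence is quadratic (order 2).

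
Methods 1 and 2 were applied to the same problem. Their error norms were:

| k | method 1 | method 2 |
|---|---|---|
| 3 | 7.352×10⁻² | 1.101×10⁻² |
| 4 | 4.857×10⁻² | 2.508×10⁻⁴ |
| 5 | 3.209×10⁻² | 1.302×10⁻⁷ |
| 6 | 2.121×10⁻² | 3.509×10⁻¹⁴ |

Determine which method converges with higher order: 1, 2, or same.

Method 1: p ≈ ln(2.121×10⁻²/3.209×10⁻²)/ln(3.209×10⁻²/4.857×10⁻²) ≈ 1.00.
Method 2: p ≈ ln(3.509×10⁻¹⁴/1.302×10⁻⁷)/ln(1.302×10⁻⁷/2.508×10⁻⁴) ≈ 2.00.
Method 2 has the higher order (≈2.0 vs ≈1.0).

2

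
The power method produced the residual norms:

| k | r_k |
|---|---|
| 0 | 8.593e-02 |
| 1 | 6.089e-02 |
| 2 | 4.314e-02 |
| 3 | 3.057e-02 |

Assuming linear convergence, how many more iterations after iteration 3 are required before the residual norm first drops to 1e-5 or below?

24

Rate ρ ≈ r_3/r_2 = 3.057e-02/4.314e-02 = 0.7086.
After j more steps, r_{3+j} ≈ 3.057e-02·ρ^j; need ρ^j ≤ 1e-5/3.057e-02 = 0.000327118.
j ≥ ln(0.000327118)/ln(0.7086) = -8.0252/-0.34446 = 23.298.
So 24 more iterations are needed.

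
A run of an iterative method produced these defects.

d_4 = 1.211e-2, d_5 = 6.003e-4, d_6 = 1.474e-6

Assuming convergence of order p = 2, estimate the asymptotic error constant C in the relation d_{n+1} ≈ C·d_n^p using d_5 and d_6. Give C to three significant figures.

C ≈ d_6 / d_5^2
  = 1.474e-6 / (6.003e-4)^2
  = 1.474e-6 / 3.6036e-07 ≈ 4.0904

4.09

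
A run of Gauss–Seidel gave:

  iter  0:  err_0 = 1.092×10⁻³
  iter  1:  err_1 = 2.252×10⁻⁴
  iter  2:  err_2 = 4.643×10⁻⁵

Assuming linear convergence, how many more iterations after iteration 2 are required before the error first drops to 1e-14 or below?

15

Rate ρ ≈ err_2/err_1 = 4.643×10⁻⁵/2.252×10⁻⁴ = 0.2062.
After j more steps, err_{2+j} ≈ 4.643×10⁻⁵·ρ^j; need ρ^j ≤ 1e-14/4.643×10⁻⁵ = 2.15378e-10.
j ≥ ln(2.15378e-10)/ln(0.2062) = -22.2586/-1.57891 = 14.097.
So 15 more iterations are needed.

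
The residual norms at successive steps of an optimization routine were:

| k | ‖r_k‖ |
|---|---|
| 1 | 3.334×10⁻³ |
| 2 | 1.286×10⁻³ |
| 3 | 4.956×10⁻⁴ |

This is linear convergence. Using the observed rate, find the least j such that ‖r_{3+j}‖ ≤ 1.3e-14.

26

Rate ρ ≈ ‖r_3‖/‖r_2‖ = 4.956×10⁻⁴/1.286×10⁻³ = 0.3854.
After j more steps, ‖r_{3+j}‖ ≈ 4.956×10⁻⁴·ρ^j; need ρ^j ≤ 1.3e-14/4.956×10⁻⁴ = 2.62308e-11.
j ≥ ln(2.62308e-11)/ln(0.3854) = -24.3641/-0.95347 = 25.553.
So 26 more iterations are needed.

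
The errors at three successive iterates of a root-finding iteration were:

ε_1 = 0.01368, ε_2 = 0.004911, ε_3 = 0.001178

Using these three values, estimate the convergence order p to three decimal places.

1.394

p ≈ ln(ε_3/ε_2) / ln(ε_2/ε_1)
  = ln(0.001178/0.004911) / ln(0.004911/0.01368)
  = ln(0.23987) / ln(0.358991)
  = -1.427658 / -1.024458 ≈ 1.393574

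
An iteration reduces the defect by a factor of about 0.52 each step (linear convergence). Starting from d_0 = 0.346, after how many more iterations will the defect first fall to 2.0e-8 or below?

26

After k steps, d_k ≈ 0.346·0.52^k.
Need 0.52^k ≤ 2.0e-8/0.346 = 5.78035e-08.
k ≥ ln(5.78035e-08)/ln(0.52) = -16.6662/-0.65393 = 25.486.
Smallest integer k = 26.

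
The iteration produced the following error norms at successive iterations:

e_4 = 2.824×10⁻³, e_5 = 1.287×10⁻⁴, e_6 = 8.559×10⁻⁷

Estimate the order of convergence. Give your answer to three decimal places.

1.623

p ≈ ln(e_6/e_5) / ln(e_5/e_4)
  = ln(8.559×10⁻⁷/1.287×10⁻⁴) / ln(1.287×10⁻⁴/2.824×10⁻³)
  = ln(0.00665035) / ln(0.0455737)
  = -5.013086 / -3.088424 ≈ 1.623186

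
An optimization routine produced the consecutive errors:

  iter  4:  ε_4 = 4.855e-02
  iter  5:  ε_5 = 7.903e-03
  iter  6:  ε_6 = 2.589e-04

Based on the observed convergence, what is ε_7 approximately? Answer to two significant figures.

First estimate the order: p ≈ ln(ε_6/ε_5) / ln(ε_5/ε_4) = ln(2.589e-04/7.903e-03)/ln(7.903e-03/4.855e-02) = ln(0.0327597)/ln(0.162781) ≈ 1.8831.
Then ε_7 ≈ ε_6·(ε_6/ε_5)^p = 2.589e-04·(0.0327597)^1.8831 = 2.589e-04·0.00160043 ≈ 4.144e-07.

4.1e-7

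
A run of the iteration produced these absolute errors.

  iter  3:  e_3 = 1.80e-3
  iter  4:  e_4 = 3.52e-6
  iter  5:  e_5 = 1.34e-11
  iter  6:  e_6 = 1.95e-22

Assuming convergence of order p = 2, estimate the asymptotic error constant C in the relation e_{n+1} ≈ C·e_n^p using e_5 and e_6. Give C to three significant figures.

C ≈ e_6 / e_5^2
  = 1.95e-22 / (1.34e-11)^2
  = 1.95e-22 / 1.7956e-22 ≈ 1.086

1.09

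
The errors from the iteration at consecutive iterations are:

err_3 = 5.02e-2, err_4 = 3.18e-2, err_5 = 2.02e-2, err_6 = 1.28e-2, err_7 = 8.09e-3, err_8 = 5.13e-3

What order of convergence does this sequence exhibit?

1

Consecutive ratios: err_8/err_7 = 5.13e-3/8.09e-3 = 0.634116, err_7/err_6 = 8.09e-3/1.28e-2 = 0.632031.
p ≈ ln(0.634116)/ln(0.632031) = -0.4555/-0.4588 ≈ 0.99.
So the convergence is linear (order 1).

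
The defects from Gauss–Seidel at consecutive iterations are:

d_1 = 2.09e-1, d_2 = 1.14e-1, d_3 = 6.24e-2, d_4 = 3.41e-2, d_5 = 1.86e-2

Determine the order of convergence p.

Consecutive ratios: d_5/d_4 = 1.86e-2/3.41e-2 = 0.545455, d_4/d_3 = 3.41e-2/6.24e-2 = 0.546474.
p ≈ ln(0.545455)/ln(0.546474) = -0.6061/-0.6043 ≈ 1.00.
So the convergence is linear (order 1).

1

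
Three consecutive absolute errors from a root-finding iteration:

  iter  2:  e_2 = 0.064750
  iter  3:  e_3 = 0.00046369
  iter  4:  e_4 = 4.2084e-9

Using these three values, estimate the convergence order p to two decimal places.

2.35

p ≈ ln(e_4/e_3) / ln(e_3/e_2)
  = ln(4.2084e-9/0.00046369) / ln(0.00046369/0.064750)
  = ln(9.07589e-06) / ln(0.00716124)
  = -11.60989 / -4.93907 ≈ 2.35062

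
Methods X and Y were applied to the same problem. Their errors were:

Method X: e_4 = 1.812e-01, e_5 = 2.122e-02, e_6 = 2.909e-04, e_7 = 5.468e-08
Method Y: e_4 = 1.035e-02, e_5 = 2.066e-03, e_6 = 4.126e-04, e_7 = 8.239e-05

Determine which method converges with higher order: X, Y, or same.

X

Method X: p ≈ ln(5.468e-08/2.909e-04)/ln(2.909e-04/2.122e-02) ≈ 2.00.
Method Y: p ≈ ln(8.239e-05/4.126e-04)/ln(4.126e-04/2.066e-03) ≈ 1.00.
Method X has the higher order (≈2.0 vs ≈1.0).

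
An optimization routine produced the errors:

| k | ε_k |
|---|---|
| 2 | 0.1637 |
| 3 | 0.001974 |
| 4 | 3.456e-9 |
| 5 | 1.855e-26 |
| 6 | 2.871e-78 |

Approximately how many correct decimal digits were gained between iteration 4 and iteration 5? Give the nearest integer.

Digits gained ≈ log₁₀(ε_4/ε_5) = log₁₀(3.456e-9/1.855e-26) = log₁₀(1.86307e+17) ≈ 17.270.

17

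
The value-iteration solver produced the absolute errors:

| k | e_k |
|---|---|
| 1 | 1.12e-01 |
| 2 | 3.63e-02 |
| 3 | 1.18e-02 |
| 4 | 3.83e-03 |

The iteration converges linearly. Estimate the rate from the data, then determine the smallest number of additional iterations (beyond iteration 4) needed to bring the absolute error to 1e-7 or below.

Rate ρ ≈ e_4/e_3 = 3.83e-03/1.18e-02 = 0.3246.
After j more steps, e_{4+j} ≈ 3.83e-03·ρ^j; need ρ^j ≤ 1e-7/3.83e-03 = 2.61097e-05.
j ≥ ln(2.61097e-05)/ln(0.3246) = -10.5532/-1.12516 = 9.379.
So 10 more iterations are needed.

10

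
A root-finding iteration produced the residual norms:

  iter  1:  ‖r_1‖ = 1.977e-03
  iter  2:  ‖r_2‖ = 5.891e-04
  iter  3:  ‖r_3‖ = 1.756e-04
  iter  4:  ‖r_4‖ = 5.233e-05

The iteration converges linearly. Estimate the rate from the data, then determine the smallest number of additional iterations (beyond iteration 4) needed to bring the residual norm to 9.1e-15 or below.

Rate ρ ≈ ‖r_4‖/‖r_3‖ = 5.233e-05/1.756e-04 = 0.2980.
After j more steps, ‖r_{4+j}‖ ≈ 5.233e-05·ρ^j; need ρ^j ≤ 9.1e-15/5.233e-05 = 1.73896e-10.
j ≥ ln(1.73896e-10)/ln(0.2980) = -22.4726/-1.21066 = 18.562.
So 19 more iterations are needed.

19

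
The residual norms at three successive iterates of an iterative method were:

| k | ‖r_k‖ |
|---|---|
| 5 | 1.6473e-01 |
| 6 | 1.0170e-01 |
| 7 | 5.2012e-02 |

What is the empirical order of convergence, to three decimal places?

1.390

p ≈ ln(‖r_7‖/‖r_6‖) / ln(‖r_6‖/‖r_5‖)
  = ln(5.2012e-02/1.0170e-01) / ln(1.0170e-01/1.6473e-01)
  = ln(0.511426) / ln(0.617374)
  = -0.670552 / -0.482280 ≈ 1.390379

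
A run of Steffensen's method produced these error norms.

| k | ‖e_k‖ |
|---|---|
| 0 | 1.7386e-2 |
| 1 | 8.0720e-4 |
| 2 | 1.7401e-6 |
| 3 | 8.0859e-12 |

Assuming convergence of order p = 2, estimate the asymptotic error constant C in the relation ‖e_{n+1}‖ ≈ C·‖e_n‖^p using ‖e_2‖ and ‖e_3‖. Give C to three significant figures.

2.67

C ≈ ‖e_3‖ / ‖e_2‖^2
  = 8.0859e-12 / (1.7401e-6)^2
  = 8.0859e-12 / 3.02795e-12 ≈ 2.6704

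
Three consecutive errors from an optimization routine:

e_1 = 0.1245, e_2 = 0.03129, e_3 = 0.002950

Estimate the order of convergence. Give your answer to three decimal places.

p ≈ ln(e_3/e_2) / ln(e_2/e_1)
  = ln(0.002950/0.03129) / ln(0.03129/0.1245)
  = ln(0.0942793) / ln(0.251325)
  = -2.361494 / -1.381008 ≈ 1.709979

1.710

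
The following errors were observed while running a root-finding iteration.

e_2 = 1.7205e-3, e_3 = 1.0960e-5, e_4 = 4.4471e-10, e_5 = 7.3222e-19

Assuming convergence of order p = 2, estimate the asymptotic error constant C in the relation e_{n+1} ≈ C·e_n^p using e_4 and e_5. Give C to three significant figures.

3.70

C ≈ e_5 / e_4^2
  = 7.3222e-19 / (4.4471e-10)^2
  = 7.3222e-19 / 1.97767e-19 ≈ 3.7024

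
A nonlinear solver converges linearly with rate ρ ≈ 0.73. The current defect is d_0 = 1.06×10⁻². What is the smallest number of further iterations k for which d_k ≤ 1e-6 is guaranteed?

30

After k steps, d_k ≈ 1.06×10⁻²·0.73^k.
Need 0.73^k ≤ 1e-6/1.06×10⁻² = 9.43396e-05.
k ≥ ln(9.43396e-05)/ln(0.73) = -9.2686/-0.31471 = 29.451.
Smallest integer k = 30.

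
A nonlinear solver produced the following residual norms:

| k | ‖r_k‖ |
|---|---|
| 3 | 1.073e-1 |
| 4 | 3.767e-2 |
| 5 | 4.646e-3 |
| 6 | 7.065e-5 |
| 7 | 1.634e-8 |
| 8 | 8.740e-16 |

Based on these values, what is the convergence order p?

2

Consecutive ratios: ‖r_8‖/‖r_7‖ = 8.740e-16/1.634e-8 = 5.34884e-08, ‖r_7‖/‖r_6‖ = 1.634e-8/7.065e-5 = 0.000231281.
p ≈ ln(5.34884e-08)/ln(0.000231281) = -16.7438/-8.3719 ≈ 2.00.
So the convergence is quadratic (order 2).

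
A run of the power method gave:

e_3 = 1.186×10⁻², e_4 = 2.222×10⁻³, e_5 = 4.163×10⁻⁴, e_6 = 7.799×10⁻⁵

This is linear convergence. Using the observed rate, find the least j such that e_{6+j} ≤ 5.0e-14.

Rate ρ ≈ e_6/e_5 = 7.799×10⁻⁵/4.163×10⁻⁴ = 0.1873.
After j more steps, e_{6+j} ≈ 7.799×10⁻⁵·ρ^j; need ρ^j ≤ 5.0e-14/7.799×10⁻⁵ = 6.41108e-10.
j ≥ ln(6.41108e-10)/ln(0.1873) = -21.1678/-1.67504 = 12.637.
So 13 more iterations are needed.

13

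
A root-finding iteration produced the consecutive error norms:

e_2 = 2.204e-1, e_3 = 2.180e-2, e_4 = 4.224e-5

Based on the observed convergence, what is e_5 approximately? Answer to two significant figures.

First estimate the order: p ≈ ln(e_4/e_3) / ln(e_3/e_2) = ln(4.224e-5/2.180e-2)/ln(2.180e-2/2.204e-1) = ln(0.00193761)/ln(0.0989111) ≈ 2.6999.
Then e_5 ≈ e_4·(e_4/e_3)^p = 4.224e-5·(0.00193761)^2.6999 = 4.224e-5·4.74122e-08 ≈ 2.003e-12.

2.0e-12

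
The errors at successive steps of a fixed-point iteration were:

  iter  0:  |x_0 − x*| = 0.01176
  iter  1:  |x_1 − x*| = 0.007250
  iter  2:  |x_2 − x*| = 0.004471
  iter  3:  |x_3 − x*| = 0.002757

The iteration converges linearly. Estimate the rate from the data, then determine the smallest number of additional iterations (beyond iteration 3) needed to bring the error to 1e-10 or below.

Rate ρ ≈ |x_3 − x*|/|x_2 − x*| = 0.002757/0.004471 = 0.6166.
After j more steps, |x_{3+j} − x*| ≈ 0.002757·ρ^j; need ρ^j ≤ 1e-10/0.002757 = 3.62713e-08.
j ≥ ln(3.62713e-08)/ln(0.6166) = -17.1322/-0.48353 = 35.432.
So 36 more iterations are needed.

36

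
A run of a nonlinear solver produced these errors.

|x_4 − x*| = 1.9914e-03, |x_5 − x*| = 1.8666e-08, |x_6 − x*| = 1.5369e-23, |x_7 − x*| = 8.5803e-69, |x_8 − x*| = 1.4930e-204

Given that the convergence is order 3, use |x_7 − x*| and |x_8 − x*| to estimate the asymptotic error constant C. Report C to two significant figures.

2.4

C ≈ |x_8 − x*| / |x_7 − x*|^3
  = 1.4930e-204 / (8.5803e-69)^3
  = 1.4930e-204 / 6.31695e-205 ≈ 2.3635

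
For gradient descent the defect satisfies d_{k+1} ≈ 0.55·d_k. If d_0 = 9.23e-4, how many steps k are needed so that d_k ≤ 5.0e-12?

32

After k steps, d_k ≈ 9.23e-4·0.55^k.
Need 0.55^k ≤ 5.0e-12/9.23e-4 = 5.41712e-09.
k ≥ ln(5.41712e-09)/ln(0.55) = -19.0337/-0.59784 = 31.837.
Smallest integer k = 32.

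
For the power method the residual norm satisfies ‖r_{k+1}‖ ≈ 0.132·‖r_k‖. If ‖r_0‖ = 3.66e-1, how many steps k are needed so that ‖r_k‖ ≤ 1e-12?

14

After k steps, ‖r_k‖ ≈ 3.66e-1·0.132^k.
Need 0.132^k ≤ 1e-12/3.66e-1 = 2.73224e-12.
k ≥ ln(2.73224e-12)/ln(0.132) = -26.6259/-2.02495 = 13.149.
Smallest integer k = 14.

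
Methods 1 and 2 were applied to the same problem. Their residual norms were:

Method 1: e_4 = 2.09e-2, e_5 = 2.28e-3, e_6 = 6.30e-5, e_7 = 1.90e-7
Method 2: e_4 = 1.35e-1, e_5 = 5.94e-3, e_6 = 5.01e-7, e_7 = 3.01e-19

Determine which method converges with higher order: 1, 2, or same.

2

Method 1: p ≈ ln(1.90e-7/6.30e-5)/ln(6.30e-5/2.28e-3) ≈ 1.62.
Method 2: p ≈ ln(3.01e-19/5.01e-7)/ln(5.01e-7/5.94e-3) ≈ 3.00.
Method 2 has the higher order (≈3.0 vs ≈1.6).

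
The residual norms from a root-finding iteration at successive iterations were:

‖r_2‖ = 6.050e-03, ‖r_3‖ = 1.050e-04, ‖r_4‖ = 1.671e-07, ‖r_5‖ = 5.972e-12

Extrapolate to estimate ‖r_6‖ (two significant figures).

First estimate the order: p ≈ ln(‖r_5‖/‖r_4‖) / ln(‖r_4‖/‖r_3‖) = ln(5.972e-12/1.671e-07)/ln(1.671e-07/1.050e-04) = ln(3.57391e-05)/ln(0.00159143) ≈ 1.5892.
Then ‖r_6‖ ≈ ‖r_5‖·(‖r_5‖/‖r_4‖)^p = 5.972e-12·(3.57391e-05)^1.5892 = 5.972e-12·8.57148e-08 ≈ 5.119e-19.

5.1e-19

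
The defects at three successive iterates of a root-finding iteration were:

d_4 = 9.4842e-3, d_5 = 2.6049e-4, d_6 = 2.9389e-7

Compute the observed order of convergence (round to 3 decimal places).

p ≈ ln(d_6/d_5) / ln(d_5/d_4)
  = ln(2.9389e-7/2.6049e-4) / ln(2.6049e-4/9.4842e-3)
  = ln(0.00112822) / ln(0.0274657)
  = -6.787114 / -3.594817 ≈ 1.888028

1.888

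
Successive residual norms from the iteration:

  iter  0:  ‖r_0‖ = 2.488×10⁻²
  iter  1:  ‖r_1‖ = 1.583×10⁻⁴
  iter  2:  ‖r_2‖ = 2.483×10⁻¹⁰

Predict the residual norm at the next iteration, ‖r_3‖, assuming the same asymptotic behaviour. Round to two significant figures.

First estimate the order: p ≈ ln(‖r_2‖/‖r_1‖) / ln(‖r_1‖/‖r_0‖) = ln(2.483×10⁻¹⁰/1.583×10⁻⁴)/ln(1.583×10⁻⁴/2.488×10⁻²) = ln(1.56854e-06)/ln(0.00636254) ≈ 2.6428.
Then ‖r_3‖ ≈ ‖r_2‖·(‖r_2‖/‖r_1‖)^p = 2.483×10⁻¹⁰·(1.56854e-06)^2.6428 = 2.483×10⁻¹⁰·4.56936e-16 ≈ 1.135e-25.

1.1e-25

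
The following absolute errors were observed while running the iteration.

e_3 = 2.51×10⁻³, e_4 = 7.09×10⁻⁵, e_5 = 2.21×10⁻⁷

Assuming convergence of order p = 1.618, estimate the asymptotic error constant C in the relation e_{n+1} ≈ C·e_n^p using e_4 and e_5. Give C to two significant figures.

C ≈ e_5 / e_4^1.618
  = 2.21×10⁻⁷ / (7.09×10⁻⁵)^1.618
  = 2.21×10⁻⁷ / 1.93351e-07 ≈ 1.143

1.1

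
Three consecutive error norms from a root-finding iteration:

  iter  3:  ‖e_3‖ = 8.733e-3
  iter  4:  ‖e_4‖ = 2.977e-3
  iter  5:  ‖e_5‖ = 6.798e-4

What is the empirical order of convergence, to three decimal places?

1.372

p ≈ ln(‖e_5‖/‖e_4‖) / ln(‖e_4‖/‖e_3‖)
  = ln(6.798e-4/2.977e-3) / ln(2.977e-3/8.733e-3)
  = ln(0.228351) / ln(0.340891)
  = -1.476871 / -1.076193 ≈ 1.372311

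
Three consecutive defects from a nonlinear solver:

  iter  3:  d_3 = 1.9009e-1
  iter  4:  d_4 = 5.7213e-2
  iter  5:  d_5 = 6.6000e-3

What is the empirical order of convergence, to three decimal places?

1.799

p ≈ ln(d_5/d_4) / ln(d_4/d_3)
  = ln(6.6000e-3/5.7213e-2) / ln(5.7213e-2/1.9009e-1)
  = ln(0.115358) / ln(0.300978)
  = -2.159715 / -1.200718 ≈ 1.798686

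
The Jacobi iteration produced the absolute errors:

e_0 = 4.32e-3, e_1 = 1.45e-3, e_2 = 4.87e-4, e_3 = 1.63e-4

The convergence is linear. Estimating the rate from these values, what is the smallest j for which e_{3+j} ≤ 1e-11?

Rate ρ ≈ e_3/e_2 = 1.63e-4/4.87e-4 = 0.3347.
After j more steps, e_{3+j} ≈ 1.63e-4·ρ^j; need ρ^j ≤ 1e-11/1.63e-4 = 6.13497e-08.
j ≥ ln(6.13497e-08)/ln(0.3347) = -16.6067/-1.09452 = 15.173.
So 16 more iterations are needed.

16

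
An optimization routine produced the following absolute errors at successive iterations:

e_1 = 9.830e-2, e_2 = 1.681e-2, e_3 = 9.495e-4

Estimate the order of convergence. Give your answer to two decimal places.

p ≈ ln(e_3/e_2) / ln(e_2/e_1)
  = ln(9.495e-4/1.681e-2) / ln(1.681e-2/9.830e-2)
  = ln(0.0564842) / ln(0.171007)
  = -2.87379 / -1.76605 ≈ 1.62724

1.63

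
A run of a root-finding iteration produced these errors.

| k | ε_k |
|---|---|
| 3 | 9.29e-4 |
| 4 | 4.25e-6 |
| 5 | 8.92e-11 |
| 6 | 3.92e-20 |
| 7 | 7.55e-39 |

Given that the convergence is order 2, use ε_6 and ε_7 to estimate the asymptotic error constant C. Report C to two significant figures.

4.9

C ≈ ε_7 / ε_6^2
  = 7.55e-39 / (3.92e-20)^2
  = 7.55e-39 / 1.53664e-39 ≈ 4.9133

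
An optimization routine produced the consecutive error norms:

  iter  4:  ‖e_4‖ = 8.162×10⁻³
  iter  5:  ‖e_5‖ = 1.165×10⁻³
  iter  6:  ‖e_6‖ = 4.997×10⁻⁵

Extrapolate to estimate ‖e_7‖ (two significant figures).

First estimate the order: p ≈ ln(‖e_6‖/‖e_5‖) / ln(‖e_5‖/‖e_4‖) = ln(4.997×10⁻⁵/1.165×10⁻³)/ln(1.165×10⁻³/8.162×10⁻³) = ln(0.0428927)/ln(0.142735) ≈ 1.6176.
Then ‖e_7‖ ≈ ‖e_6‖·(‖e_6‖/‖e_5‖)^p = 4.997×10⁻⁵·(0.0428927)^1.6176 = 4.997×10⁻⁵·0.00613399 ≈ 3.065e-07.

3.1e-7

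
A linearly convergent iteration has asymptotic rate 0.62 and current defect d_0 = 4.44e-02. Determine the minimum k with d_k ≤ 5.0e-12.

After k steps, d_k ≈ 4.44e-02·0.62^k.
Need 0.62^k ≤ 5.0e-12/4.44e-02 = 1.12613e-10.
k ≥ ln(1.12613e-10)/ln(0.62) = -22.9071/-0.47804 = 47.919.
Smallest integer k = 48.

48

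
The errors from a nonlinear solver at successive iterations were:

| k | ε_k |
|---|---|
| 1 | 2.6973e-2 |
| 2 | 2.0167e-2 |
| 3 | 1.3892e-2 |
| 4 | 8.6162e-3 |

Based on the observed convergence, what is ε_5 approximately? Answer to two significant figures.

First estimate the order: p ≈ ln(ε_4/ε_3) / ln(ε_3/ε_2) = ln(8.6162e-3/1.3892e-2)/ln(1.3892e-2/2.0167e-2) = ln(0.620227)/ln(0.688848) ≈ 1.2815.
Then ε_5 ≈ ε_4·(ε_4/ε_3)^p = 8.6162e-3·(0.620227)^1.2815 = 8.6162e-3·0.542193 ≈ 0.004672.

4.7e-3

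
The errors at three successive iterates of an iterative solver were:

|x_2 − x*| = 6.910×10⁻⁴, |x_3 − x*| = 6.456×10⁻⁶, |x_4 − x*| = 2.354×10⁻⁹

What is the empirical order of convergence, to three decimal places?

1.694

p ≈ ln(|x_4 − x*|/|x_3 − x*|) / ln(|x_3 − x*|/|x_2 − x*|)
  = ln(2.354×10⁻⁹/6.456×10⁻⁶) / ln(6.456×10⁻⁶/6.910×10⁻⁴)
  = ln(0.000364622) / ln(0.00934298)
  = -7.916649 / -4.673130 ≈ 1.694078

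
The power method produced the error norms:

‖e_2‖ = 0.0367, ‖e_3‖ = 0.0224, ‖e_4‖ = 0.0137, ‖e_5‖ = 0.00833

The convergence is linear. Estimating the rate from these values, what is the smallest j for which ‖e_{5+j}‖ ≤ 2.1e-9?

31

Rate ρ ≈ ‖e_5‖/‖e_4‖ = 0.00833/0.0137 = 0.6080.
After j more steps, ‖e_{5+j}‖ ≈ 0.00833·ρ^j; need ρ^j ≤ 2.1e-9/0.00833 = 2.52101e-07.
j ≥ ln(2.52101e-07)/ln(0.6080) = -15.1934/-0.49758 = 30.535.
So 31 more iterations are needed.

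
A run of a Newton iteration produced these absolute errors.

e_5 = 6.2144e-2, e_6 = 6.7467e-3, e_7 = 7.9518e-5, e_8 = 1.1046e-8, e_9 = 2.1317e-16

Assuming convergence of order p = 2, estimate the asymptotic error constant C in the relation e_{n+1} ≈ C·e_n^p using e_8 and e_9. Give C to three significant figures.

1.75

C ≈ e_9 / e_8^2
  = 2.1317e-16 / (1.1046e-8)^2
  = 2.1317e-16 / 1.22014e-16 ≈ 1.7471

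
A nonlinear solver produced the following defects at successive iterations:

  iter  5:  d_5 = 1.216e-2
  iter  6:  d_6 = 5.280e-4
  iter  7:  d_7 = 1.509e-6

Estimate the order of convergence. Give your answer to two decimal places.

1.87

p ≈ ln(d_7/d_6) / ln(d_6/d_5)
  = ln(1.509e-6/5.280e-4) / ln(5.280e-4/1.216e-2)
  = ln(0.00285795) / ln(0.0434211)
  = -5.85765 / -3.13681 ≈ 1.86739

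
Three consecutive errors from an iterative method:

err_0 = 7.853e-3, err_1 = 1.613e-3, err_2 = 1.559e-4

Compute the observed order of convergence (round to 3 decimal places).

1.476

p ≈ ln(err_2/err_1) / ln(err_1/err_0)
  = ln(1.559e-4/1.613e-3) / ln(1.613e-3/7.853e-3)
  = ln(0.0966522) / ln(0.205399)
  = -2.336636 / -1.582801 ≈ 1.476266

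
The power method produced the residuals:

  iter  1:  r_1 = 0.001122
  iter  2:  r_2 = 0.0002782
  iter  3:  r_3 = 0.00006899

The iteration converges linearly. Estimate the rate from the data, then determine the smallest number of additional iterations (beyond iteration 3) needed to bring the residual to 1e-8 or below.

7

Rate ρ ≈ r_3/r_2 = 0.00006899/0.0002782 = 0.2480.
After j more steps, r_{3+j} ≈ 0.00006899·ρ^j; need ρ^j ≤ 1e-8/0.00006899 = 0.000144949.
j ≥ ln(0.000144949)/ln(0.2480) = -8.8391/-1.39433 = 6.339.
So 7 more iterations are needed.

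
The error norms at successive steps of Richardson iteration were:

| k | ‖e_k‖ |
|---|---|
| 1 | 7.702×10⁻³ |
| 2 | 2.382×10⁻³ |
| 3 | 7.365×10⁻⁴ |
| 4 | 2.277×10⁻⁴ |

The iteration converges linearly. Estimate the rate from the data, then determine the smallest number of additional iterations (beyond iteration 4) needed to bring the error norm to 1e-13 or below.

Rate ρ ≈ ‖e_4‖/‖e_3‖ = 2.277×10⁻⁴/7.365×10⁻⁴ = 0.3092.
After j more steps, ‖e_{4+j}‖ ≈ 2.277×10⁻⁴·ρ^j; need ρ^j ≤ 1e-13/2.277×10⁻⁴ = 4.39174e-10.
j ≥ ln(4.39174e-10)/ln(0.3092) = -21.5461/-1.17377 = 18.356.
So 19 more iterations are needed.

19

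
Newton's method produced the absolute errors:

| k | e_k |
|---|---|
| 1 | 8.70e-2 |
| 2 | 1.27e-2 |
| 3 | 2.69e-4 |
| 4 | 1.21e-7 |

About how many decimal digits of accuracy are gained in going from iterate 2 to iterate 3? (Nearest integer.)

2

Digits gained ≈ log₁₀(e_2/e_3) = log₁₀(1.27e-2/2.69e-4) = log₁₀(47.2119) ≈ 1.674.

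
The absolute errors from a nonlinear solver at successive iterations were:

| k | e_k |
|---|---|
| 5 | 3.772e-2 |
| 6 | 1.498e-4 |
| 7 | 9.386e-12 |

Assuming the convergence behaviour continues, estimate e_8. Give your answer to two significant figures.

2.3e-33

First estimate the order: p ≈ ln(e_7/e_6) / ln(e_6/e_5) = ln(9.386e-12/1.498e-4)/ln(1.498e-4/3.772e-2) = ln(6.26569e-08)/ln(0.00397137) ≈ 2.9999.
Then e_8 ≈ e_7·(e_7/e_6)^p = 9.386e-12·(6.26569e-08)^2.9999 = 9.386e-12·2.46392e-22 ≈ 2.313e-33.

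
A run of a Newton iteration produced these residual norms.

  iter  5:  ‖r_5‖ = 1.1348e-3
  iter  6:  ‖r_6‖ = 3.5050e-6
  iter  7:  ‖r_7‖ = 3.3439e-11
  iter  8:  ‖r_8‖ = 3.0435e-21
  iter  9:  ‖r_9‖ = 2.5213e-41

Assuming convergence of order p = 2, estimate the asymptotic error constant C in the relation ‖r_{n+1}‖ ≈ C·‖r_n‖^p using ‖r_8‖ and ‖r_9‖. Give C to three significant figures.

C ≈ ‖r_9‖ / ‖r_8‖^2
  = 2.5213e-41 / (3.0435e-21)^2
  = 2.5213e-41 / 9.26289e-42 ≈ 2.7219

2.72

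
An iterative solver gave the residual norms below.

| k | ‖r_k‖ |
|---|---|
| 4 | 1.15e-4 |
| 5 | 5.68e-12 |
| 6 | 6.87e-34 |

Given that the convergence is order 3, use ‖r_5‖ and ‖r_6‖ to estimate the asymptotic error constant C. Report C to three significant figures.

3.75

C ≈ ‖r_6‖ / ‖r_5‖^3
  = 6.87e-34 / (5.68e-12)^3
  = 6.87e-34 / 1.8325e-34 ≈ 3.749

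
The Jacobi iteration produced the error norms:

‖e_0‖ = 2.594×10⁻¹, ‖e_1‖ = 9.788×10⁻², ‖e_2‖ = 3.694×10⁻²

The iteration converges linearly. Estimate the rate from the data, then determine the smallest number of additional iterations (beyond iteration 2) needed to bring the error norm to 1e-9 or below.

Rate ρ ≈ ‖e_2‖/‖e_1‖ = 3.694×10⁻²/9.788×10⁻² = 0.3774.
After j more steps, ‖e_{2+j}‖ ≈ 3.694×10⁻²·ρ^j; need ρ^j ≤ 1e-9/3.694×10⁻² = 2.70709e-08.
j ≥ ln(2.70709e-08)/ln(0.3774) = -17.4248/-0.97445 = 17.882.
So 18 more iterations are needed.

18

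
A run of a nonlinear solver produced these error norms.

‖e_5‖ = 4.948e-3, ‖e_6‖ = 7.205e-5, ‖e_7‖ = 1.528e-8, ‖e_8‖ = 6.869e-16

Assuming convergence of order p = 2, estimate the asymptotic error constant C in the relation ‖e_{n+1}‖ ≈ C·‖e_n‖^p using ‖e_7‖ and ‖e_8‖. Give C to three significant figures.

2.94

C ≈ ‖e_8‖ / ‖e_7‖^2
  = 6.869e-16 / (1.528e-8)^2
  = 6.869e-16 / 2.33478e-16 ≈ 2.942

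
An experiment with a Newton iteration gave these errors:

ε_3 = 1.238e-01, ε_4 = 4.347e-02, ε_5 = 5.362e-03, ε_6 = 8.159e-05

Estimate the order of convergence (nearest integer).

Consecutive ratios: ε_6/ε_5 = 8.159e-05/5.362e-03 = 0.0152163, ε_5/ε_4 = 5.362e-03/4.347e-02 = 0.123349.
p ≈ ln(0.0152163)/ln(0.123349) = -4.1854/-2.0927 ≈ 2.00.
So the convergence is quadratic (order 2).

2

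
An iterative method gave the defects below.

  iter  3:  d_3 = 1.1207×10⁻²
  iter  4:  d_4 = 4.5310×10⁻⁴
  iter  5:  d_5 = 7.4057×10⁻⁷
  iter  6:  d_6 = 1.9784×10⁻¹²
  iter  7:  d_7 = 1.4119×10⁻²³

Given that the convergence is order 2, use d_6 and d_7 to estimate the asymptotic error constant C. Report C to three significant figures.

C ≈ d_7 / d_6^2
  = 1.4119×10⁻²³ / (1.9784×10⁻¹²)^2
  = 1.4119×10⁻²³ / 3.91407e-24 ≈ 3.6072

3.61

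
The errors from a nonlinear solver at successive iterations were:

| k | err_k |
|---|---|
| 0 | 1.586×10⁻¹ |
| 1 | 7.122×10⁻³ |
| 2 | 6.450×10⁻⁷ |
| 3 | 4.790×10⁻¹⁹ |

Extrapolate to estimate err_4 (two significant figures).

First estimate the order: p ≈ ln(err_3/err_2) / ln(err_2/err_1) = ln(4.790×10⁻¹⁹/6.450×10⁻⁷)/ln(6.450×10⁻⁷/7.122×10⁻³) = ln(7.42636e-13)/ln(9.05644e-05) ≈ 3.0000.
Then err_4 ≈ err_3·(err_3/err_2)^p = 4.790×10⁻¹⁹·(7.42636e-13)^3.0000 = 4.790×10⁻¹⁹·4.0957e-37 ≈ 1.962e-55.

2.0e-55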